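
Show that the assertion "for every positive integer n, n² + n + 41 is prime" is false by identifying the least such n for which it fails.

The first 39 eligible values, up to n = 39, all satisfy the conclusion.
n = 40: n² + n + 41 = 1681 = 41 × 41, composite.

n = 40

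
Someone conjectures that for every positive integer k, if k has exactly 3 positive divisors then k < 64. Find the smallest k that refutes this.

k = 121

The first 4 eligible values, up to k = 49, all satisfy the conclusion.
k = 121: τ(121) = 3; 121 ≥ 64.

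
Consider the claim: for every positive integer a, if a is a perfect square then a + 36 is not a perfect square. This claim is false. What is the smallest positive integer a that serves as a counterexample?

a = 64

We need the least positive integer a for which a is a perfect square but a + 36 is a perfect square.
For a = 1, 4, 9, 16, 25, 36, 49 the conclusion holds.
a = 64: 64 = 8² and 64 + 36 = 100 = 10².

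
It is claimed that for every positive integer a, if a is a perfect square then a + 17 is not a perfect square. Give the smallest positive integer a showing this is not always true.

a = 64

We need the least positive integer a for which a is a perfect square but a + 17 is a perfect square.
a = 1: 1 + 17 = 18, not a perfect square.
a = 4: 4 + 17 = 21, not a perfect square.
a = 9: 9 + 17 = 26, not a perfect square.
a = 16: 16 + 17 = 33, not a perfect square.
a = 25: 25 + 17 = 42, not a perfect square.
a = 36: 36 + 17 = 53, not a perfect square.
a = 49: 49 + 17 = 66, not a perfect square.
a = 64: 64 = 8² and 64 + 17 = 81 = 9².
So a = 64 is the smallest counterexample.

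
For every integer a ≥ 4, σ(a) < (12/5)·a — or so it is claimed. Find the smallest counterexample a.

a = 24

A counterexample is any integer a ≥ 4 such that the claim fails; we check each in order.
For a = 4, 5, 6, 7, …, 21, 22, 23 the conclusion holds.
a = 24: σ(24) = 60; 60 ≥ 288/5.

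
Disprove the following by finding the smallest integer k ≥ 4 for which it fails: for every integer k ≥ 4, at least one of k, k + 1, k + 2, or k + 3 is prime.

For k = 4, 5, 6, 7, …, 21, 22, 23 the conclusion holds.
k = 24: 24 = 2 × 12; 25 = 5 × 5; 26 = 2 × 13; 27 = 3 × 9 — all composite.
Hence k = 24 is a counterexample.

k = 24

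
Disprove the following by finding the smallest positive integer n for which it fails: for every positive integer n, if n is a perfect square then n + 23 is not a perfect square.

The first 10 eligible values, up to n = 100, all satisfy the conclusion.
n = 121: 121 = 11² and 121 + 23 = 144 = 12².

n = 121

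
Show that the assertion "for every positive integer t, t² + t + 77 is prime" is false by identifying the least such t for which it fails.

For t = 1, 2, 3, 4, 5 the conclusion holds.
t = 6: t² + t + 77 = 119 = 7 × 17, composite.
Thus t = 6 disproves the claim, and no smaller t works.

t = 6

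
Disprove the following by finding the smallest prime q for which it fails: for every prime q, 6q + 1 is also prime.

A counterexample is any prime q such that 6q + 1 is not prime; we check each in order.
q = 2: 6q + 1 = 13, prime.
q = 3: 6q + 1 = 19, prime.
q = 5: 6q + 1 = 31, prime.
q = 7: 6q + 1 = 43, prime.
q = 11: 6q + 1 = 67, prime.
q = 13: 6q + 1 = 79, prime.
q = 17: 6q + 1 = 103, prime.
q = 19: 6q + 1 = 115 = 5 × 23, not prime.

q = 19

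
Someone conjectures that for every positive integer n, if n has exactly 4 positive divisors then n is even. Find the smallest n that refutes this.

For n = 6, 8, 10, 14 the conclusion holds.
n = 15: divisors of 15: 1, 3, 5, 15; 15 is odd.
So n = 15 is the smallest counterexample.

n = 15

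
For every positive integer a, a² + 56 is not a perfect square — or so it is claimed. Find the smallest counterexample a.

a = 5

Check each positive integer a in order until a² + 56 is a perfect square.
a = 1: 1² + 56 = 57, not a perfect square.
a = 2: 2² + 56 = 60, not a perfect square.
a = 3: 3² + 56 = 65, not a perfect square.
a = 4: 4² + 56 = 72, not a perfect square.
a = 5: 5² + 56 = 81 = 9², a perfect square.
Hence a = 5 is a counterexample.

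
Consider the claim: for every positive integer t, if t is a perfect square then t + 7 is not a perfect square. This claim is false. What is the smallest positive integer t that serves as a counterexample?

We need the least positive integer t for which t is a perfect square but t + 7 is a perfect square.
For t = 1, 4 the conclusion holds.
t = 9: 9 = 3² and 9 + 7 = 16 = 4².

t = 9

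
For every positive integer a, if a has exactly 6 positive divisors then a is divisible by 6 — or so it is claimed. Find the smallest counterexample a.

a = 20

A counterexample is any positive integer a such that a has exactly 6 positive divisors but a is not divisible by 6; we check each in order.
For a = 12, 18 the conclusion holds.
a = 20: τ(20) = 6; 20 mod 6 = 2.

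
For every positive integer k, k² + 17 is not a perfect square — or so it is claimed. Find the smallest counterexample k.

k = 8

Check each positive integer k in order until k² + 17 is a perfect square.
k = 1: 1² + 17 = 18, not a perfect square.
k = 2: 2² + 17 = 21, not a perfect square.
k = 3: 3² + 17 = 26, not a perfect square.
k = 4: 4² + 17 = 33, not a perfect square.
k = 5: 5² + 17 = 42, not a perfect square.
k = 6: 6² + 17 = 53, not a perfect square.
k = 7: 7² + 17 = 66, not a perfect square.
k = 8: 8² + 17 = 81 = 9², a perfect square.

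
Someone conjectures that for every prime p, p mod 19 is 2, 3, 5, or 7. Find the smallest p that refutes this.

p = 11

Check each prime p in order until the claim fails.
The first 4 eligible values, up to p = 7, all satisfy the conclusion.
p = 11: 11 mod 19 = 11 — not in {2, 3, 5, 7}.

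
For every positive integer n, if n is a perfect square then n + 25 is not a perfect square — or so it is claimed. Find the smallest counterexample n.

A counterexample is any positive integer n such that n is a perfect square but n + 25 is a perfect square; we check each in order.
The first 11 eligible values, up to n = 121, all satisfy the conclusion.
n = 144: 144 = 12² and 144 + 25 = 169 = 13².
So n = 144 is the smallest counterexample.

n = 144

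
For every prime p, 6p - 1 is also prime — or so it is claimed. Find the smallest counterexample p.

p = 11

A counterexample is any prime p such that 6p - 1 is not prime; we check each in order.
The first 4 eligible values, up to p = 7, all satisfy the conclusion.
p = 11: 6p - 1 = 65 = 5 × 13, not prime.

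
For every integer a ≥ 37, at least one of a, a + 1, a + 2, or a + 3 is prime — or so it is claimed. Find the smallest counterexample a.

a = 48

We need the least integer a ≥ 37 for which a, a + 1, a + 2, a + 3 are all composite.
For a = 37, 38, 39, 40, …, 45, 46, 47 the conclusion holds.
a = 48: 48 = 2 × 24; 49 = 7 × 7; 50 = 2 × 25; 51 = 3 × 17 — all composite.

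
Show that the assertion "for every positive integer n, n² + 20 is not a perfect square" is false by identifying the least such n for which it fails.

We need the least positive integer n for which n² + 20 is a perfect square.
n = 1: 1² + 20 = 21, not a perfect square.
n = 2: 2² + 20 = 24, not a perfect square.
n = 3: 3² + 20 = 29, not a perfect square.
n = 4: 4² + 20 = 36 = 6², a perfect square.
Hence n = 4 is a counterexample.

n = 4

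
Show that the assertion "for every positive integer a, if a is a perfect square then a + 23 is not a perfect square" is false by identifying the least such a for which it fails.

a = 121

A counterexample is any positive integer a such that a is a perfect square but a + 23 is a perfect square; we check each in order.
For a = 1, 4, 9, 16, 25, 36, 49, 64, 81, 100 the conclusion holds.
a = 121: 121 = 11² and 121 + 23 = 144 = 12².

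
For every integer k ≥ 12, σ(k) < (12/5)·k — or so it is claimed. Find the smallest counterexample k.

For k = 12, 13, 14, 15, …, 21, 22, 23 the conclusion holds.
k = 24: σ(24) = 60; 60 ≥ 288/5.
Thus k = 24 disproves the claim, and no smaller k works.

k = 24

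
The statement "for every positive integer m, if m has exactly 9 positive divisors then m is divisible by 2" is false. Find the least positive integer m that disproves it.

We need the least positive integer m for which m has exactly 9 positive divisors but m is not divisible by 2.
m = 36: τ(36) = 9; 36 mod 2 = 0.
m = 100: τ(100) = 9; 100 mod 2 = 0.
m = 196: τ(196) = 9; 196 mod 2 = 0.
m = 225: τ(225) = 9; 225 mod 2 = 1.
So m = 225 is the smallest counterexample.

m = 225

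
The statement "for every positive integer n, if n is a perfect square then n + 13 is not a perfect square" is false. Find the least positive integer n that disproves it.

n = 36

A counterexample is any positive integer n such that n is a perfect square but n + 13 is a perfect square; we check each in order.
For n = 1, 4, 9, 16, 25 the conclusion holds.
n = 36: 36 = 6² and 36 + 13 = 49 = 7².
So n = 36 is the smallest counterexample.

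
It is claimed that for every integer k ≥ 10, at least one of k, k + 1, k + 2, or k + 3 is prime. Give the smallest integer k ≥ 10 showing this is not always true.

We need the least integer k ≥ 10 for which k, k + 1, k + 2, k + 3 are all composite.
The first 14 eligible values, up to k = 23, all satisfy the conclusion.
k = 24: 24 = 2 × 12; 25 = 5 × 5; 26 = 2 × 13; 27 = 3 × 9 — all composite.
Thus k = 24 disproves the claim, and no smaller k works.

k = 24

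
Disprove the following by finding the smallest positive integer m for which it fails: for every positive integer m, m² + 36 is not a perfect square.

m = 8

We need the least positive integer m for which m² + 36 is a perfect square.
The first 7 eligible values, up to m = 7, all satisfy the conclusion.
m = 8: 8² + 36 = 100 = 10², a perfect square.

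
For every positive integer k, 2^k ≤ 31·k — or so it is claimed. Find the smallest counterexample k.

k = 8

Check each positive integer k in order until 2^k > 31·k.
For k = 1, 2, 3, 4, 5, 6, 7 the conclusion holds.
k = 8: 2^k = 256 and 31·k = 248, so 256 > 248.
So k = 8 is the smallest counterexample.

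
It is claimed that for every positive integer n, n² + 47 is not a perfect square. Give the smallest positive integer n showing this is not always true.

The first 22 eligible values, up to n = 22, all satisfy the conclusion.
n = 23: 23² + 47 = 576 = 24², a perfect square.
Hence n = 23 is a counterexample.

n = 23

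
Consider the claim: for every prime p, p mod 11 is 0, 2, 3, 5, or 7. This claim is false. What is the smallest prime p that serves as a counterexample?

p = 17

For p = 2, 3, 5, 7, 11, 13 the conclusion holds.
p = 17: 17 mod 11 = 6 — not in {0, 2, 3, 5, 7}.
Thus p = 17 disproves the claim, and no smaller p works.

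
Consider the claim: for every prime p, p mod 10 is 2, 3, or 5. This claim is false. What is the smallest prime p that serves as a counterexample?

p = 2: 2 mod 10 = 2.
p = 3: 3 mod 10 = 3.
p = 5: 5 mod 10 = 5.
p = 7: 7 mod 10 = 7 — not in {2, 3, 5}.
Thus p = 7 disproves the claim, and no smaller p works.

p = 7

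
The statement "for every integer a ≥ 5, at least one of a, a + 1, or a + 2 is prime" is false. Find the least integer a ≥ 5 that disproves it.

Check each integer a ≥ 5 in order until a, a + 1, a + 2 are all composite.
For a = 5, 6, 7 the conclusion holds.
a = 8: 8 = 2 × 4; 9 = 3 × 3; 10 = 2 × 5 — all composite.
Hence a = 8 is a counterexample.

a = 8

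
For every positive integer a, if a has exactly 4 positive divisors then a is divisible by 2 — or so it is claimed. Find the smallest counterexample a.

We need the least positive integer a for which a has exactly 4 positive divisors but a is not divisible by 2.
For a = 6, 8, 10, 14 the conclusion holds.
a = 15: τ(15) = 4; 15 mod 2 = 1.
So a = 15 is the smallest counterexample.

a = 15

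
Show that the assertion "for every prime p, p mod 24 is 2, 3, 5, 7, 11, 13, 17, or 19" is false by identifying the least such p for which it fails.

A counterexample is any prime p such that the claim fails; we check each in order.
p = 2: 2 mod 24 = 2.
p = 3: 3 mod 24 = 3.
p = 5: 5 mod 24 = 5.
p = 7: 7 mod 24 = 7.
p = 11: 11 mod 24 = 11.
p = 13: 13 mod 24 = 13.
p = 17: 17 mod 24 = 17.
p = 19: 19 mod 24 = 19.
p = 23: 23 mod 24 = 23 — not in {2, 3, 5, 7, 11, 13, 17, 19}.

p = 23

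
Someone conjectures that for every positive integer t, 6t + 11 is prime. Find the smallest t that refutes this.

t = 4

For t = 1, 2, 3 the conclusion holds.
t = 4: 6t + 11 = 35 = 5 × 7, composite.
Thus t = 4 disproves the claim, and no smaller t works.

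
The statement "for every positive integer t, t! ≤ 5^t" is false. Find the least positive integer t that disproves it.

Check each positive integer t in order until t! > 5^t.
For t = 1, 2, 3, 4, …, 9, 10, 11 the conclusion holds.
t = 12: t! = 479001600 and 5^t = 244140625, so 479001600 > 244140625.

t = 12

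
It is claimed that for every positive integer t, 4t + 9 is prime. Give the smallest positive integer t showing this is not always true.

t = 1: 4t + 9 = 13, prime.
t = 2: 4t + 9 = 17, prime.
t = 3: 4t + 9 = 21 = 3 × 7, composite.

t = 3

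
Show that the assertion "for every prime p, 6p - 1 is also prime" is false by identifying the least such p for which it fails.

A counterexample is any prime p such that 6p - 1 is not prime; we check each in order.
For p = 2, 3, 5, 7 the conclusion holds.
p = 11: 6p - 1 = 65 = 5 × 13, not prime.

p = 11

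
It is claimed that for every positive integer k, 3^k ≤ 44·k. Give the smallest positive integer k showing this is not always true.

A counterexample is any positive integer k such that 3^k > 44·k; we check each in order.
k = 1: 3^k = 3 and 44·k = 44, so 3 ≤ 44.
k = 2: 3^k = 9 and 44·k = 88, so 9 ≤ 88.
k = 3: 3^k = 27 and 44·k = 132, so 27 ≤ 132.
k = 4: 3^k = 81 and 44·k = 176, so 81 ≤ 176.
k = 5: 3^k = 243 and 44·k = 220, so 243 > 220.

k = 5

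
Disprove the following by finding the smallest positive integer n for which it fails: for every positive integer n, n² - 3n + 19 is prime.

A counterexample is any positive integer n such that n² - 3n + 19 is not prime; we check each in order.
For n = 1, 2, 3, 4, …, 15, 16, 17 the conclusion holds.
n = 18: n² - 3n + 19 = 289 = 17 × 17, composite.
Hence n = 18 is a counterexample.

n = 18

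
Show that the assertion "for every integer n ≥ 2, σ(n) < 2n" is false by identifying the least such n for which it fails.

Check each integer n ≥ 2 in order until the claim fails.
n = 2: σ(2) = 3; 3 < 4.
n = 3: σ(3) = 4; 4 < 6.
n = 4: σ(4) = 7; 7 < 8.
n = 5: σ(5) = 6; 6 < 10.
n = 6: σ(6) = 12; 12 ≥ 12.
So n = 6 is the smallest counterexample.

n = 6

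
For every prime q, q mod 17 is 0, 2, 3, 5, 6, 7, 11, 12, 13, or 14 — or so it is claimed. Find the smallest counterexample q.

For q = 2, 3, 5, 7, …, 31, 37, 41 the conclusion holds.
q = 43: 43 mod 17 = 9 — not in {0, 2, 3, 5, 6, 7, 11, 12, 13, 14}.
Hence q = 43 is a counterexample.

q = 43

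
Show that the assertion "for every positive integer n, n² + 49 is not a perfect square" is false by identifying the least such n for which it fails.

We need the least positive integer n for which n² + 49 is a perfect square.
For n = 1, 2, 3, 4, …, 21, 22, 23 the conclusion holds.
n = 24: 24² + 49 = 625 = 25², a perfect square.
Thus n = 24 disproves the claim, and no smaller n works.

n = 24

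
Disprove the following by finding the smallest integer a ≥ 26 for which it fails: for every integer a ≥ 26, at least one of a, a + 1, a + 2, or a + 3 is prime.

The first 6 eligible values, up to a = 31, all satisfy the conclusion.
a = 32: 32 = 2 × 16; 33 = 3 × 11; 34 = 2 × 17; 35 = 5 × 7 — all composite.

a = 32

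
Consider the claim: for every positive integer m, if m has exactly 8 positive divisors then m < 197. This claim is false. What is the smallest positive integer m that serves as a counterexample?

m = 222

Check each positive integer m in order until m has exactly 8 positive divisors but the claim fails.
The first 31 eligible values, up to m = 195, all satisfy the conclusion.
m = 222: τ(222) = 8; 222 ≥ 197.
Thus m = 222 disproves the claim, and no smaller m works.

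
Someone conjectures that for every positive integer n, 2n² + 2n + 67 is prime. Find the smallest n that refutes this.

A counterexample is any positive integer n such that 2n² + 2n + 67 is not prime; we check each in order.
n = 1: 2n² + 2n + 67 = 71, prime.
n = 2: 2n² + 2n + 67 = 79, prime.
n = 3: 2n² + 2n + 67 = 91 = 7 × 13, composite.
Hence n = 3 is a counterexample.

n = 3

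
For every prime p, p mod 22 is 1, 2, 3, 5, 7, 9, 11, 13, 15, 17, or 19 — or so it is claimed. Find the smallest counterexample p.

Check each prime p in order until the claim fails.
For p = 2, 3, 5, 7, …, 31, 37, 41 the conclusion holds.
p = 43: 43 mod 22 = 21 — not in {1, 2, 3, 5, 7, 9, 11, 13, 15, 17, 19}.
Thus p = 43 disproves the claim, and no smaller p works.

p = 43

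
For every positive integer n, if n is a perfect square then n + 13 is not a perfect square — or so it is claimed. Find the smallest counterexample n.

n = 36

Check each positive integer n in order until n is a perfect square but n + 13 is a perfect square.
The first 5 eligible values, up to n = 25, all satisfy the conclusion.
n = 36: 36 = 6² and 36 + 13 = 49 = 7².
Thus n = 36 disproves the claim, and no smaller n works.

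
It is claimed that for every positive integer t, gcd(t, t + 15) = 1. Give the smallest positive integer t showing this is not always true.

t = 3

A counterexample is any positive integer t such that gcd(t, t + 15) > 1; we check each in order.
t = 1: gcd(1, 16) = 1.
t = 2: gcd(2, 17) = 1.
t = 3: gcd(3, 18) = 3.
So t = 3 is the smallest counterexample.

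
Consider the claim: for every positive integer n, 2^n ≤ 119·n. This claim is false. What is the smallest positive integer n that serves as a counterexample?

We need the least positive integer n for which 2^n > 119·n.
For n = 1, 2, 3, 4, 5, 6, 7, 8, 9, 10 the conclusion holds.
n = 11: 2^n = 2048 and 119·n = 1309, so 2048 > 1309.
Thus n = 11 disproves the claim, and no smaller n works.

n = 11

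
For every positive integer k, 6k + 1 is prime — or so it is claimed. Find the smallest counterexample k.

A counterexample is any positive integer k such that 6k + 1 is not prime; we check each in order.
k = 1: 6k + 1 = 7, prime.
k = 2: 6k + 1 = 13, prime.
k = 3: 6k + 1 = 19, prime.
k = 4: 6k + 1 = 25 = 5 × 5, composite.
Thus k = 4 disproves the claim, and no smaller k works.

k = 4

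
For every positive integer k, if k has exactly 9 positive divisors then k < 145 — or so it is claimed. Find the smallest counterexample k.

k = 196

A counterexample is any positive integer k such that k has exactly 9 positive divisors but the claim fails; we check each in order.
k = 36: τ(36) = 9; 36 < 145.
k = 100: τ(100) = 9; 100 < 145.
k = 196: τ(196) = 9; 196 ≥ 145.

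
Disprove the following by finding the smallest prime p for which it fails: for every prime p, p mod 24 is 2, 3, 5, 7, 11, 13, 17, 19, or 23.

Check each prime p in order until the claim fails.
For p = 2, 3, 5, 7, …, 61, 67, 71 the conclusion holds.
p = 73: 73 mod 24 = 1 — not in {2, 3, 5, 7, 11, 13, 17, 19, 23}.
Thus p = 73 disproves the claim, and no smaller p works.

p = 73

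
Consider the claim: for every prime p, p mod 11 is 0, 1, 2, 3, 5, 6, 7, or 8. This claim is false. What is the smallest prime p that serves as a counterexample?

A counterexample is any prime p such that the claim fails; we check each in order.
For p = 2, 3, 5, 7, 11, 13, 17, 19, 23, 29 the conclusion holds.
p = 31: 31 mod 11 = 9 — not in {0, 1, 2, 3, 5, 6, 7, 8}.

p = 31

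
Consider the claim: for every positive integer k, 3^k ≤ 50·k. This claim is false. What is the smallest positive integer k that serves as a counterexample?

k = 1: 3^k = 3 and 50·k = 50, so 3 ≤ 50.
k = 2: 3^k = 9 and 50·k = 100, so 9 ≤ 100.
k = 3: 3^k = 27 and 50·k = 150, so 27 ≤ 150.
k = 4: 3^k = 81 and 50·k = 200, so 81 ≤ 200.
k = 5: 3^k = 243 and 50·k = 250, so 243 ≤ 250.
k = 6: 3^k = 729 and 50·k = 300, so 729 > 300.
Thus k = 6 disproves the claim, and no smaller k works.

k = 6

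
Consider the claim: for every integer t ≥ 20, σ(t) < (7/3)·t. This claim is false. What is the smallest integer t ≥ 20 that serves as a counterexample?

For t = 20, 21, 22, 23 the conclusion holds.
t = 24: σ(24) = 60; 60 ≥ 56.

t = 24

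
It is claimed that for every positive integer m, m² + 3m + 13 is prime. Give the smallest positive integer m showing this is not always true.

m = 1: m² + 3m + 13 = 17, prime.
m = 2: m² + 3m + 13 = 23, prime.
m = 3: m² + 3m + 13 = 31, prime.
m = 4: m² + 3m + 13 = 41, prime.
m = 5: m² + 3m + 13 = 53, prime.
m = 6: m² + 3m + 13 = 67, prime.
m = 7: m² + 3m + 13 = 83, prime.
m = 8: m² + 3m + 13 = 101, prime.
m = 9: m² + 3m + 13 = 121 = 11 × 11, composite.

m = 9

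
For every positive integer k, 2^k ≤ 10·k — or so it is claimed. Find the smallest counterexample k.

k = 6

Check each positive integer k in order until 2^k > 10·k.
For k = 1, 2, 3, 4, 5 the conclusion holds.
k = 6: 2^k = 64 and 10·k = 60, so 64 > 60.
Thus k = 6 disproves the claim, and no smaller k works.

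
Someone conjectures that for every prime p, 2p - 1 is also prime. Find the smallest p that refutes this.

p = 5

Check each prime p in order until 2p - 1 is not prime.
For p = 2, 3 the conclusion holds.
p = 5: 2p - 1 = 9 = 3 × 3, not prime.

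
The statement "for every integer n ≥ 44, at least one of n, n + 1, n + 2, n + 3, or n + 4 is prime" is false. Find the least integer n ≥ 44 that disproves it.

For n = 44, 45, 46, 47 the conclusion holds.
n = 48: 48 = 2 × 24; 49 = 7 × 7; 50 = 2 × 25; 51 = 3 × 17; 52 = 2 × 26 — all composite.
Thus n = 48 disproves the claim, and no smaller n works.

n = 48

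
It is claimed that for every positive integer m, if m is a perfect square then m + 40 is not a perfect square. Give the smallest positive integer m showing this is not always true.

For m = 1, 4 the conclusion holds.
m = 9: 9 = 3² and 9 + 40 = 49 = 7².

m = 9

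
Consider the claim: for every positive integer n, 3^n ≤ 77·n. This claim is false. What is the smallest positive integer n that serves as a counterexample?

We need the least positive integer n for which 3^n > 77·n.
For n = 1, 2, 3, 4, 5 the conclusion holds.
n = 6: 3^n = 729 and 77·n = 462, so 729 > 462.

n = 6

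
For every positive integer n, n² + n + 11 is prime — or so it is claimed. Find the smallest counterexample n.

We need the least positive integer n for which n² + n + 11 is not prime.
For n = 1, 2, 3, 4, 5, 6, 7, 8, 9 the conclusion holds.
n = 10: n² + n + 11 = 121 = 11 × 11, composite.

n = 10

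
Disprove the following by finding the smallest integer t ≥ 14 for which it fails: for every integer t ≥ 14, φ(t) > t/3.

We need the least integer t ≥ 14 for which the claim fails.
For t = 14, 15, 16, 17 the conclusion holds.
t = 18: φ(18) = 6 and 18/3 = 6, so φ(18) ≤ 18/3.
Thus t = 18 disproves the claim, and no smaller t works.

t = 18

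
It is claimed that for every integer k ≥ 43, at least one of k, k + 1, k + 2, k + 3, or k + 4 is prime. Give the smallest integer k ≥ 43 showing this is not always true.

k = 48

Check each integer k ≥ 43 in order until k, k + 1, k + 2, k + 3, k + 4 are all composite.
The first 5 eligible values, up to k = 47, all satisfy the conclusion.
k = 48: 48 = 2 × 24; 49 = 7 × 7; 50 = 2 × 25; 51 = 3 × 17; 52 = 2 × 26 — all composite.
Hence k = 48 is a counterexample.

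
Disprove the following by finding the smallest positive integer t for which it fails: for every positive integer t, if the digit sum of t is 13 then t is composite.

Check each positive integer t in order until the digit sum of t is 13 but t is prime.
t = 49: digit sum 13; 49 is composite.
t = 58: digit sum 13; 58 is composite.
t = 67: digit sum 13; 67 is prime, not composite.

t = 67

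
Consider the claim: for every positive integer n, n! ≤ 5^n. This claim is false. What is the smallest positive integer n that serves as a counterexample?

n = 12

A counterexample is any positive integer n such that n! > 5^n; we check each in order.
The first 11 eligible values, up to n = 11, all satisfy the conclusion.
n = 12: n! = 479001600 and 5^n = 244140625, so 479001600 > 244140625.
So n = 12 is the smallest counterexample.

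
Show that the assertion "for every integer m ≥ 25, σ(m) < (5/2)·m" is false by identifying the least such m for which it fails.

m = 36

For m = 25, 26, 27, 28, …, 33, 34, 35 the conclusion holds.
m = 36: σ(36) = 91; 91 ≥ 90.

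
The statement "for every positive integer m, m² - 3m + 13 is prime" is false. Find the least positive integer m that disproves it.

m = 12

A counterexample is any positive integer m such that m² - 3m + 13 is not prime; we check each in order.
For m = 1, 2, 3, 4, …, 9, 10, 11 the conclusion holds.
m = 12: m² - 3m + 13 = 121 = 11 × 11, composite.
Thus m = 12 disproves the claim, and no smaller m works.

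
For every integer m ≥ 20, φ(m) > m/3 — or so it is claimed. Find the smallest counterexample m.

m = 24

A counterexample is any integer m ≥ 20 such that the claim fails; we check each in order.
For m = 20, 21, 22, 23 the conclusion holds.
m = 24: φ(24) = 8 and 24/3 = 8, so φ(24) ≤ 24/3.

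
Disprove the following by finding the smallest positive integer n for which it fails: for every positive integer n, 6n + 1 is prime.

n = 4

n = 1: 6n + 1 = 7, prime.
n = 2: 6n + 1 = 13, prime.
n = 3: 6n + 1 = 19, prime.
n = 4: 6n + 1 = 25 = 5 × 5, composite.
Hence n = 4 is a counterexample.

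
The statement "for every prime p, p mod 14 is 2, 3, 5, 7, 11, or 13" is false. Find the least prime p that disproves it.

Check each prime p in order until the claim fails.
p = 2: 2 mod 14 = 2.
p = 3: 3 mod 14 = 3.
p = 5: 5 mod 14 = 5.
p = 7: 7 mod 14 = 7.
p = 11: 11 mod 14 = 11.
p = 13: 13 mod 14 = 13.
p = 17: 17 mod 14 = 3.
p = 19: 19 mod 14 = 5.
p = 23: 23 mod 14 = 9 — not in {2, 3, 5, 7, 11, 13}.
So p = 23 is the smallest counterexample.

p = 23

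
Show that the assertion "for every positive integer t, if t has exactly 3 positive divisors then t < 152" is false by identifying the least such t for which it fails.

t = 169

The first 5 eligible values, up to t = 121, all satisfy the conclusion.
t = 169: τ(169) = 3; 169 ≥ 152.
Thus t = 169 disproves the claim, and no smaller t works.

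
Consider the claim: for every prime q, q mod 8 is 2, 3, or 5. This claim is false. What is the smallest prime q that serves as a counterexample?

q = 7

A counterexample is any prime q such that the claim fails; we check each in order.
q = 2: 2 mod 8 = 2.
q = 3: 3 mod 8 = 3.
q = 5: 5 mod 8 = 5.
q = 7: 7 mod 8 = 7 — not in {2, 3, 5}.
Thus q = 7 disproves the claim, and no smaller q works.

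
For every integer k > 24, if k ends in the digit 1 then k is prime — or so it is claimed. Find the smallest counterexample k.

We need the least integer k > 24 for which k ends in the digit 1 but k is not prime.
k = 31: 31 ends in 1 and is prime.
k = 41: 41 ends in 1 and is prime.
k = 51: 51 ends in 1; 51 = 3 × 17, composite.

k = 51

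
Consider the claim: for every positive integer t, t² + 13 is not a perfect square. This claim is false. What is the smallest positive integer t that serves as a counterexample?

Check each positive integer t in order until t² + 13 is a perfect square.
The first 5 eligible values, up to t = 5, all satisfy the conclusion.
t = 6: 6² + 13 = 49 = 7², a perfect square.

t = 6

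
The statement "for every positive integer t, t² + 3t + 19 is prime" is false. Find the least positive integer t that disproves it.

We need the least positive integer t for which t² + 3t + 19 is not prime.
The first 14 eligible values, up to t = 14, all satisfy the conclusion.
t = 15: t² + 3t + 19 = 289 = 17 × 17, composite.
So t = 15 is the smallest counterexample.

t = 15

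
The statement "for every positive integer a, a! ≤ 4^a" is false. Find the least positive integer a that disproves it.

a = 9

A counterexample is any positive integer a such that a! > 4^a; we check each in order.
The first 8 eligible values, up to a = 8, all satisfy the conclusion.
a = 9: a! = 362880 and 4^a = 262144, so 362880 > 262144.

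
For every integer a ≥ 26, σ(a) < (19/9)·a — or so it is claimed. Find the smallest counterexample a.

Check each integer a ≥ 26 in order until the claim fails.
a = 26: σ(26) = 42; 42 < 494/9.
a = 27: σ(27) = 40; 40 < 57.
a = 28: σ(28) = 56; 56 < 532/9.
a = 29: σ(29) = 30; 30 < 551/9.
a = 30: σ(30) = 72; 72 ≥ 190/3.
Hence a = 30 is a counterexample.

a = 30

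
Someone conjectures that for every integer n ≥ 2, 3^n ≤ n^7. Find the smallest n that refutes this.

For n = 2, 3, 4, 5, …, 16, 17, 18 the conclusion holds.
n = 19: 3^n = 1162261467 and n^7 = 893871739, so 1162261467 > 893871739.
Thus n = 19 disproves the claim, and no smaller n works.

n = 19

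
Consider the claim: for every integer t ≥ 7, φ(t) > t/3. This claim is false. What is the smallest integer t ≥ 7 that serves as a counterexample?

Check each integer t ≥ 7 in order until the claim fails.
t = 7: φ(7) = 6 and 7/3 = 7/3, so φ(7) > 7/3.
t = 8: φ(8) = 4 and 8/3 = 8/3, so φ(8) > 8/3.
t = 9: φ(9) = 6 and 9/3 = 3, so φ(9) > 9/3.
t = 10: φ(10) = 4 and 10/3 = 10/3, so φ(10) > 10/3.
t = 11: φ(11) = 10 and 11/3 = 11/3, so φ(11) > 11/3.
t = 12: φ(12) = 4 and 12/3 = 4, so φ(12) ≤ 12/3.

t = 12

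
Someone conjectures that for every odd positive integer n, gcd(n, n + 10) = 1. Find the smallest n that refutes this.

n = 5

Check each odd positive integer n in order until gcd(n, n + 10) > 1.
For n = 1, 3 the conclusion holds.
n = 5: gcd(5, 15) = 5.
So n = 5 is the smallest counterexample.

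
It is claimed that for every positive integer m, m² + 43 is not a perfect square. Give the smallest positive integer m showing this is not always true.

m = 21

We need the least positive integer m for which m² + 43 is a perfect square.
For m = 1, 2, 3, 4, …, 18, 19, 20 the conclusion holds.
m = 21: 21² + 43 = 484 = 22², a perfect square.
So m = 21 is the smallest counterexample.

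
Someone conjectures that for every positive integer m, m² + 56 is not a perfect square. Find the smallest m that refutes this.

m = 5

A counterexample is any positive integer m such that m² + 56 is a perfect square; we check each in order.
m = 1: 1² + 56 = 57, not a perfect square.
m = 2: 2² + 56 = 60, not a perfect square.
m = 3: 3² + 56 = 65, not a perfect square.
m = 4: 4² + 56 = 72, not a perfect square.
m = 5: 5² + 56 = 81 = 9², a perfect square.
Hence m = 5 is a counterexample.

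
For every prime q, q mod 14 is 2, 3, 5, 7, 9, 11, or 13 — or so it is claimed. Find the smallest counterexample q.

q = 29

A counterexample is any prime q such that the claim fails; we check each in order.
For q = 2, 3, 5, 7, 11, 13, 17, 19, 23 the conclusion holds.
q = 29: 29 mod 14 = 1 — not in {2, 3, 5, 7, 9, 11, 13}.
So q = 29 is the smallest counterexample.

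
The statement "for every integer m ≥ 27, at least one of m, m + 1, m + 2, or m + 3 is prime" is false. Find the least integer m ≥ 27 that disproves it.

m = 27: 29 is prime.
m = 28: 29 is prime.
m = 29: 29 is prime.
m = 30: 31 is prime.
m = 31: 31 is prime.
m = 32: 32 = 2 × 16; 33 = 3 × 11; 34 = 2 × 17; 35 = 5 × 7 — all composite.
So m = 32 is the smallest counterexample.

m = 32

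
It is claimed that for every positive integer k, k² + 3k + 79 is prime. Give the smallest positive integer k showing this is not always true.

A counterexample is any positive integer k such that k² + 3k + 79 is not prime; we check each in order.
k = 1: k² + 3k + 79 = 83, prime.
k = 2: k² + 3k + 79 = 89, prime.
k = 3: k² + 3k + 79 = 97, prime.
k = 4: k² + 3k + 79 = 107, prime.
k = 5: k² + 3k + 79 = 119 = 7 × 17, composite.

k = 5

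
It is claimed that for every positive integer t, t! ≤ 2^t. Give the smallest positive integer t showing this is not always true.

t = 4

A counterexample is any positive integer t such that t! > 2^t; we check each in order.
For t = 1, 2, 3 the conclusion holds.
t = 4: t! = 24 and 2^t = 16, so 24 > 16.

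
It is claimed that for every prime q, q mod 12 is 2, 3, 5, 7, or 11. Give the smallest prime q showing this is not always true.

q = 13

A counterexample is any prime q such that the claim fails; we check each in order.
q = 2: 2 mod 12 = 2.
q = 3: 3 mod 12 = 3.
q = 5: 5 mod 12 = 5.
q = 7: 7 mod 12 = 7.
q = 11: 11 mod 12 = 11.
q = 13: 13 mod 12 = 1 — not in {2, 3, 5, 7, 11}.
Thus q = 13 disproves the claim, and no smaller q works.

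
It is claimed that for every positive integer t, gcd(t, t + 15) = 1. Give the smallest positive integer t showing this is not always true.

t = 3

For t = 1, 2 the conclusion holds.
t = 3: gcd(3, 18) = 3.
Thus t = 3 disproves the claim, and no smaller t works.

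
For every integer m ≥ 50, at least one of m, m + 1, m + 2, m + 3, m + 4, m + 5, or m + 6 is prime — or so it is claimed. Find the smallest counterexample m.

m = 90

We need the least integer m ≥ 50 for which m, m + 1, m + 2, m + 3, m + 4, m + 5, m + 6 are all composite.
For m = 50, 51, 52, 53, …, 87, 88, 89 the conclusion holds.
m = 90: 90 = 2 × 45; 91 = 7 × 13; 92 = 2 × 46; 93 = 3 × 31; 94 = 2 × 47; 95 = 5 × 19; 96 = 2 × 48 — all composite.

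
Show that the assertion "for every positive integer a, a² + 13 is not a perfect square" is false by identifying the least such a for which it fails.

For a = 1, 2, 3, 4, 5 the conclusion holds.
a = 6: 6² + 13 = 49 = 7², a perfect square.
Thus a = 6 disproves the claim, and no smaller a works.

a = 6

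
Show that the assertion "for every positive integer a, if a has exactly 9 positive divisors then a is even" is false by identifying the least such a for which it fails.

We need the least positive integer a for which a has exactly 9 positive divisors but a is odd.
a = 36: divisors of 36: 9 divisors; 36 is even.
a = 100: divisors of 100: 9 divisors; 100 is even.
a = 196: divisors of 196: 9 divisors; 196 is even.
a = 225: divisors of 225: 9 divisors; 225 is odd.
Hence a = 225 is a counterexample.

a = 225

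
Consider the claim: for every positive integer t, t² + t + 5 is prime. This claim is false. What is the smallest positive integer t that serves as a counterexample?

We need the least positive integer t for which t² + t + 5 is not prime.
For t = 1, 2, 3 the conclusion holds.
t = 4: t² + t + 5 = 25 = 5 × 5, composite.
So t = 4 is the smallest counterexample.

t = 4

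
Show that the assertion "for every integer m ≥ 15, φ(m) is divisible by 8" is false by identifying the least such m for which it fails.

For m = 15, 16, 17 the conclusion holds.
m = 18: φ(18) = 6; 6 mod 8 = 6.

m = 18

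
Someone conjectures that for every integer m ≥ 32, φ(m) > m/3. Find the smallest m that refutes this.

We need the least integer m ≥ 32 for which the claim fails.
m = 32: φ(32) = 16 and 32/3 = 32/3, so φ(32) > 32/3.
m = 33: φ(33) = 20 and 33/3 = 11, so φ(33) > 33/3.
m = 34: φ(34) = 16 and 34/3 = 34/3, so φ(34) > 34/3.
m = 35: φ(35) = 24 and 35/3 = 35/3, so φ(35) > 35/3.
m = 36: φ(36) = 12 and 36/3 = 12, so φ(36) ≤ 36/3.
Hence m = 36 is a counterexample.

m = 36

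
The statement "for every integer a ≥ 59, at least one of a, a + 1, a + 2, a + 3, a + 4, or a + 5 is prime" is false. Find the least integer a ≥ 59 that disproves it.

a = 90

Check each integer a ≥ 59 in order until a, a + 1, a + 2, a + 3, a + 4, a + 5 are all composite.
For a = 59, 60, 61, 62, …, 87, 88, 89 the conclusion holds.
a = 90: 90 = 2 × 45; 91 = 7 × 13; 92 = 2 × 46; 93 = 3 × 31; 94 = 2 × 47; 95 = 5 × 19 — all composite.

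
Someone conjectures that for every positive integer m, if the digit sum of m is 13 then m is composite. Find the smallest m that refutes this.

m = 67

A counterexample is any positive integer m such that the digit sum of m is 13 but m is prime; we check each in order.
For m = 49, 58 the conclusion holds.
m = 67: digit sum 13; 67 is prime, not composite.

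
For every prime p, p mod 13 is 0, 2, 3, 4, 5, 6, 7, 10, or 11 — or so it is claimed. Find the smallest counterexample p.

Check each prime p in order until the claim fails.
For p = 2, 3, 5, 7, …, 37, 41, 43 the conclusion holds.
p = 47: 47 mod 13 = 8 — not in {0, 2, 3, 4, 5, 6, 7, 10, 11}.
Hence p = 47 is a counterexample.

p = 47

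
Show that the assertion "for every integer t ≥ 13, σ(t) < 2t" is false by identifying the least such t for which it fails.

t = 18

The first 5 eligible values, up to t = 17, all satisfy the conclusion.
t = 18: σ(18) = 39; 39 ≥ 36.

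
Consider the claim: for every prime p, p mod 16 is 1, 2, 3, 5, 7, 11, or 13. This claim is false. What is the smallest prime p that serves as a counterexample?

For p = 2, 3, 5, 7, 11, 13, 17, 19, 23, 29 the conclusion holds.
p = 31: 31 mod 16 = 15 — not in {1, 2, 3, 5, 7, 11, 13}.
So p = 31 is the smallest counterexample.

p = 31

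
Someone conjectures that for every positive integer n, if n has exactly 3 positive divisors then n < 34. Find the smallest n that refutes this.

n = 49

A counterexample is any positive integer n such that n has exactly 3 positive divisors but the claim fails; we check each in order.
For n = 4, 9, 25 the conclusion holds.
n = 49: τ(49) = 3; 49 ≥ 34.
So n = 49 is the smallest counterexample.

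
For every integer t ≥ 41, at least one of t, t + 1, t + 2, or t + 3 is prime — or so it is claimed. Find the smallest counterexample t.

t = 48

A counterexample is any integer t ≥ 41 such that t, t + 1, t + 2, t + 3 are all composite; we check each in order.
The first 7 eligible values, up to t = 47, all satisfy the conclusion.
t = 48: 48 = 2 × 24; 49 = 7 × 7; 50 = 2 × 25; 51 = 3 × 17 — all composite.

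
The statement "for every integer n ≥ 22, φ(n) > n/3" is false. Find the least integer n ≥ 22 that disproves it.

n = 24

For n = 22, 23 the conclusion holds.
n = 24: φ(24) = 8 and 24/3 = 8, so φ(24) ≤ 24/3.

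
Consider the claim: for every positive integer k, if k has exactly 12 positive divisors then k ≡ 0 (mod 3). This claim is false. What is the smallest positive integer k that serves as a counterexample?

A counterexample is any positive integer k such that k has exactly 12 positive divisors but the claim fails; we check each in order.
The first 8 eligible values, up to k = 132, all satisfy the conclusion.
k = 140: τ(140) = 12; 140 ≡ 2 (mod 3).
So k = 140 is the smallest counterexample.

k = 140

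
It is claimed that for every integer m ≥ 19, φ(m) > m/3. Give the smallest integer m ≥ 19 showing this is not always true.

m = 24

For m = 19, 20, 21, 22, 23 the conclusion holds.
m = 24: φ(24) = 8 and 24/3 = 8, so φ(24) ≤ 24/3.
Thus m = 24 disproves the claim, and no smaller m works.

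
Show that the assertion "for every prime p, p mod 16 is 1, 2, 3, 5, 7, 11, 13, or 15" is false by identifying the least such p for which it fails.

p = 41

We need the least prime p for which the claim fails.
For p = 2, 3, 5, 7, …, 29, 31, 37 the conclusion holds.
p = 41: 41 mod 16 = 9 — not in {1, 2, 3, 5, 7, 11, 13, 15}.
Thus p = 41 disproves the claim, and no smaller p works.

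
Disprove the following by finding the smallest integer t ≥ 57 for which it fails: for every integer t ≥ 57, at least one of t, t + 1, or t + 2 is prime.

We need the least integer t ≥ 57 for which t, t + 1, t + 2 are all composite.
t = 57: 59 is prime.
t = 58: 59 is prime.
t = 59: 59 is prime.
t = 60: 61 is prime.
t = 61: 61 is prime.
t = 62: 62 = 2 × 31; 63 = 3 × 21; 64 = 2 × 32 — all composite.

t = 62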